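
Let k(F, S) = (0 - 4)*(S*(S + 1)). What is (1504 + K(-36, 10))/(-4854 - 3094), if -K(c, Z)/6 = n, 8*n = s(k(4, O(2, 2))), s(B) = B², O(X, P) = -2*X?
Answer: 56/1987 ≈ 0.028183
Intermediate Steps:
k(F, S) = -4*S*(1 + S)
n = 288 (n = (-4*(-2*2)*(1 - 2*2))²/8 = (-4*(-4)*(1 - 4))²/8 = (-4*(-4)*(-3))²/8 = (⅛)*(-48)² = (⅛)*2304 = 288)
K(c, Z) = -1728 (K(c, Z) = -6*288 = -1728)
(1504 + K(-36, 10))/(-4854 - 3094) = (1504 - 1728)/(-4854 - 3094) = -224/(-7948) = -224*(-1/7948) = 56/1987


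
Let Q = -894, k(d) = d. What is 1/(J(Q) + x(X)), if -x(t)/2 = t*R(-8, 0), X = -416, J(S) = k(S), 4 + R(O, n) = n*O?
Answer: -1/4222 ≈ -0.00023685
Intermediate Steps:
R(O, n) = -4 + O*n (R(O, n) = -4 + n*O = -4 + O*n)
J(S) = S
x(t) = 8*t (x(t) = -2*t*(-4 - 8*0) = -2*t*(-4 + 0) = -2*t*(-4) = -(-8)*t = 8*t)
1/(J(Q) + x(X)) = 1/(-894 + 8*(-416)) = 1/(-894 - 3328) = 1/(-4222) = -1/4222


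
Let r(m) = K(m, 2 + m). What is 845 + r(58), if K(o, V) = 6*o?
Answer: 1193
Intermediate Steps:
r(m) = 6*m
845 + r(58) = 845 + 6*58 = 845 + 348 = 1193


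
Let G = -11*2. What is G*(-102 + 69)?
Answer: 726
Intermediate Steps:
G = -22
G*(-102 + 69) = -22*(-102 + 69) = -22*(-33) = 726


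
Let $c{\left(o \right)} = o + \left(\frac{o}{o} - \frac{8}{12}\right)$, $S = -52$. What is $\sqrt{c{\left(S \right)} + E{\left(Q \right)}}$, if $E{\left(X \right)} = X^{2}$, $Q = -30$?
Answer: $\frac{\sqrt{7635}}{3} \approx 29.126$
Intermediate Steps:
$c{\left(o \right)} = \frac{1}{3} + o$ ($c{\left(o \right)} = o + \left(1 - \frac{2}{3}\right) = o + \frac{1}{3} = \frac{1}{3} + o$)
$\sqrt{c{\left(S \right)} + E{\left(Q \right)}} = \sqrt{\left(\frac{1}{3} - 52\right) + \left(-30\right)^{2}} = \sqrt{- \frac{155}{3} + 900} = \sqrt{\frac{2545}{3}} = \frac{\sqrt{7635}}{3}$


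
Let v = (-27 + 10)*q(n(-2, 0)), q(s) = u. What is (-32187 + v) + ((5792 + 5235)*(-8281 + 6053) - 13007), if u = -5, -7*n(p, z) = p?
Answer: -24613265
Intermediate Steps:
n(p, z) = -p/7
q(s) = -5
v = 85 (v = (-27 + 10)*(-5) = -17*(-5) = 85)
(-32187 + v) + ((5792 + 5235)*(-8281 + 6053) - 13007) = (-32187 + 85) + ((5792 + 5235)*(-8281 + 6053) - 13007) = -32102 + (11027*(-2228) - 13007) = -32102 + (-24568156 - 13007) = -32102 - 24581163 = -24613265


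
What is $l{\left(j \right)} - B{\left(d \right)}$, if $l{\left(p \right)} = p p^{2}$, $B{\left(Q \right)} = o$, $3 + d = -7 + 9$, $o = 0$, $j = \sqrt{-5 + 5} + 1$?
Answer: $1$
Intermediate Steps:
$j = 1$ ($j = \sqrt{0} + 1 = 0 + 1 = 1$)
$d = -1$ ($d = -3 + \left(-7 + 9\right) = -3 + 2 = -1$)
$B{\left(Q \right)} = 0$
$l{\left(p \right)} = p^{3}$
$l{\left(j \right)} - B{\left(d \right)} = 1^{3} - 0 = 1 + 0 = 1$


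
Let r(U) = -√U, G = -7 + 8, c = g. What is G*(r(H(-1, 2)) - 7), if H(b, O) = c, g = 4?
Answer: -9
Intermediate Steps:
c = 4
H(b, O) = 4
G = 1
G*(r(H(-1, 2)) - 7) = 1*(-√4 - 7) = 1*(-1*2 - 7) = 1*(-2 - 7) = 1*(-9) = -9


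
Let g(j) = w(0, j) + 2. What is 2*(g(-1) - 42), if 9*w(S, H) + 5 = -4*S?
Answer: -730/9 ≈ -81.111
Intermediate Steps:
w(S, H) = -5/9 - 4*S/9 (w(S, H) = -5/9 + (-4*S)/9 = -5/9 - 4*S/9)
g(j) = 13/9 (g(j) = (-5/9 - 4/9*0) + 2 = (-5/9 + 0) + 2 = -5/9 + 2 = 13/9)
2*(g(-1) - 42) = 2*(13/9 - 42) = 2*(-365/9) = -730/9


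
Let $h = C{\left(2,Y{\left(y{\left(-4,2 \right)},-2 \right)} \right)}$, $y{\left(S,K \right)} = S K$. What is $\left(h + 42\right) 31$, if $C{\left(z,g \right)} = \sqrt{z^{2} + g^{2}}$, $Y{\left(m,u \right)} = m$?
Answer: $1302 + 62 \sqrt{17} \approx 1557.6$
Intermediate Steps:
$y{\left(S,K \right)} = K S$
$C{\left(z,g \right)} = \sqrt{g^{2} + z^{2}}$
$h = 2 \sqrt{17}$ ($h = \sqrt{\left(2 \left(-4\right)\right)^{2} + 2^{2}} = \sqrt{\left(-8\right)^{2} + 4} = \sqrt{64 + 4} = \sqrt{68} = 2 \sqrt{17} \approx 8.2462$)
$\left(h + 42\right) 31 = \left(2 \sqrt{17} + 42\right) 31 = \left(42 + 2 \sqrt{17}\right) 31 = 1302 + 62 \sqrt{17}$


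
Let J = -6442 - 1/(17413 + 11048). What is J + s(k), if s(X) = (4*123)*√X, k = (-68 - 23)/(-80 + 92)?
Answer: -183345763/28461 + 82*I*√273 ≈ -6442.0 + 1354.9*I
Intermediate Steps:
k = -91/12 ≈ -7.5833
s(X) = 492*√X
J = -183345763/28461 (J = -6442 - 1/28461 = -183345763/28461 ≈ -6442.0)
J + s(k) = -183345763/28461 + 492*√(-91/12) = -183345763/28461 + 492*(I*√273/6) = -183345763/28461 + 82*I*√273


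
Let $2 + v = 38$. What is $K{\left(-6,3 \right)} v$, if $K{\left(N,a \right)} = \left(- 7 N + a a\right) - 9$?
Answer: $1512$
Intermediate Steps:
$v = 36$ ($v = -2 + 38 = 36$)
$K{\left(N,a \right)} = -9 + a^{2} - 7 N$ ($K{\left(N,a \right)} = \left(- 7 N + a^{2}\right) - 9 = \left(a^{2} - 7 N\right) - 9 = -9 + a^{2} - 7 N$)
$K{\left(-6,3 \right)} v = \left(-9 + 3^{2} - -42\right) 36 = \left(-9 + 9 + 42\right) 36 = 42 \cdot 36 = 1512$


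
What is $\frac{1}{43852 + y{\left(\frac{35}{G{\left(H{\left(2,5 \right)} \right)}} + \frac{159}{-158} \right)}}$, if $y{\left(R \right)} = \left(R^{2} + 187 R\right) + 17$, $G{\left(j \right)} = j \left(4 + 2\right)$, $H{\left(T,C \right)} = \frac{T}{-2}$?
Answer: $\frac{56169}{2394864403} \approx 2.3454 \cdot 10^{-5}$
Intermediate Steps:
$H{\left(T,C \right)} = - \frac{T}{2}$ ($H{\left(T,C \right)} = T \left(- \frac{1}{2}\right) = - \frac{T}{2}$)
$G{\left(j \right)} = 6 j$ ($G{\left(j \right)} = j 6 = 6 j$)
$y{\left(R \right)} = 17 + R^{2} + 187 R$
$\frac{1}{43852 + y{\left(\frac{35}{G{\left(H{\left(2,5 \right)} \right)}} + \frac{159}{-158} \right)}} = \frac{1}{43852 + \left(17 + \left(\frac{35}{6 \left(\left(- \frac{1}{2}\right) 2\right)} + \frac{159}{-158}\right)^{2} + 187 \left(\frac{35}{6 \left(\left(- \frac{1}{2}\right) 2\right)} + \frac{159}{-158}\right)\right)} = \frac{1}{43852 + \left(17 + \left(\frac{35}{6 \left(-1\right)} + 159 \left(- \frac{1}{158}\right)\right)^{2} + 187 \left(\frac{35}{6 \left(-1\right)} + 159 \left(- \frac{1}{158}\right)\right)\right)} = \frac{1}{43852 + \left(17 + \left(\frac{35}{-6} - \frac{159}{158}\right)^{2} + 187 \left(\frac{35}{-6} - \frac{159}{158}\right)\right)} = \frac{1}{43852 + \left(17 + \left(35 \left(- \frac{1}{6}\right) - \frac{159}{158}\right)^{2} + 187 \left(35 \left(- \frac{1}{6}\right) - \frac{159}{158}\right)\right)} = \frac{1}{43852 + \left(17 + \left(- \frac{35}{6} - \frac{159}{158}\right)^{2} + 187 \left(- \frac{35}{6} - \frac{159}{158}\right)\right)} = \frac{1}{43852 + \left(17 + \left(- \frac{1621}{237}\right)^{2} + 187 \left(- \frac{1621}{237}\right)\right)} = \frac{1}{43852 + \left(17 + \frac{2627641}{56169} - \frac{303127}{237}\right)} = \frac{1}{43852 - \frac{68258585}{56169}} = \frac{1}{\frac{2394864403}{56169}} = \frac{56169}{2394864403}$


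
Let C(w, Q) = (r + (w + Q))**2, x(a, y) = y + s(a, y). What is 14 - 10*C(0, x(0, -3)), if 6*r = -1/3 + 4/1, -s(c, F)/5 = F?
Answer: -255377/162 ≈ -1576.4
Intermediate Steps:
s(c, F) = -5*F
x(a, y) = -4*y (x(a, y) = y - 5*y = -4*y)
r = 11/18 (r = (-1/3 + 4/1)/6 = (-1*1/3 + 4*1)/6 = (-1/3 + 4)/6 = (1/6)*(11/3) = 11/18 ≈ 0.61111)
C(w, Q) = (11/18 + Q + w)**2 (C(w, Q) = (11/18 + (w + Q))**2 = (11/18 + (Q + w))**2 = (11/18 + Q + w)**2)
14 - 10*C(0, x(0, -3)) = 14 - 5*(11 + 18*(-4*(-3)) + 18*0)**2/162 = 14 - 5*(11 + 18*12 + 0)**2/162 = 14 - 5*(11 + 216 + 0)**2/162 = 14 - 5*227**2/162 = 14 - 5*51529/162 = 14 - 10*51529/324 = 14 - 257645/162 = -255377/162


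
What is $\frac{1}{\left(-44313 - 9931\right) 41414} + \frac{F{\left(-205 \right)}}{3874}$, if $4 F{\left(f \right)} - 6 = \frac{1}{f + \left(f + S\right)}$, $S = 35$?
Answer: $\frac{12144915899}{31380252317250} \approx 0.00038702$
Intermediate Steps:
$F{\left(f \right)} = \frac{3}{2} + \frac{1}{4 \left(35 + 2 f\right)}$ ($F{\left(f \right)} = \frac{3}{2} + \frac{1}{4 \left(f + \left(f + 35\right)\right)} = \frac{3}{2} + \frac{1}{4 \left(f + \left(35 + f\right)\right)} = \frac{3}{2} + \frac{1}{4 \left(35 + 2 f\right)}$)
$\frac{1}{\left(-44313 - 9931\right) 41414} + \frac{F{\left(-205 \right)}}{3874} = \frac{1}{\left(-44313 - 9931\right) 41414} + \frac{\frac{1}{4} \frac{1}{35 + 2 \left(-205\right)} \left(211 + 12 \left(-205\right)\right)}{3874} = \frac{1}{-54244} \cdot \frac{1}{41414} + \frac{211 - 2460}{4 \left(35 - 410\right)} \frac{1}{3874} = \left(- \frac{1}{54244}\right) \frac{1}{41414} + \frac{1}{4} \frac{1}{-375} \left(-2249\right) \frac{1}{3874} = - \frac{1}{2246461016} + \frac{1}{4} \left(- \frac{1}{375}\right) \left(-2249\right) \frac{1}{3874} = - \frac{1}{2246461016} + \frac{2249}{1500} \cdot \frac{1}{3874} = - \frac{1}{2246461016} + \frac{173}{447000} = \frac{12144915899}{31380252317250}$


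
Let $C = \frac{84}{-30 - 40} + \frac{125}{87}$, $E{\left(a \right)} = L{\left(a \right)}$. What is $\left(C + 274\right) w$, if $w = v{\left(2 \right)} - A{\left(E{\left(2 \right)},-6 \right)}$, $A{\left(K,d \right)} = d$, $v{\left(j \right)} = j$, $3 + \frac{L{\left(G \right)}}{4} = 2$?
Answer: $\frac{954344}{435} \approx 2193.9$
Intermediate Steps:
$L{\left(G \right)} = -4$ ($L{\left(G \right)} = -12 + 4 \cdot 2 = -12 + 8 = -4$)
$E{\left(a \right)} = -4$
$C = \frac{103}{435}$ ($C = \frac{84}{-70} + 125 \cdot \frac{1}{87} = 84 \left(- \frac{1}{70}\right) + \frac{125}{87} = - \frac{6}{5} + \frac{125}{87} = \frac{103}{435} \approx 0.23678$)
$w = 8$ ($w = 2 - -6 = 2 + 6 = 8$)
$\left(C + 274\right) w = \left(\frac{103}{435} + 274\right) 8 = \frac{119293}{435} \cdot 8 = \frac{954344}{435}$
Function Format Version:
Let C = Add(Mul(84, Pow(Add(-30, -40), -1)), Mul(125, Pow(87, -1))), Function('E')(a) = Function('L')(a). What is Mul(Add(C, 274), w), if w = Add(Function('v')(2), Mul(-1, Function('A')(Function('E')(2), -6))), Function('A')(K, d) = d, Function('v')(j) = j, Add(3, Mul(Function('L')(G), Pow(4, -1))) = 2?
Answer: Rational(954344, 435) ≈ 2193.9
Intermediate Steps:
Function('L')(G) = -4 (Function('L')(G) = Add(-12, Mul(4, 2)) = Add(-12, 8) = -4)
Function('E')(a) = -4
C = Rational(103, 435) (C = Add(Mul(84, Pow(-70, -1)), Mul(125, Rational(1, 87))) = Add(Mul(84, Rational(-1, 70)), Rational(125, 87)) = Add(Rational(-6, 5), Rational(125, 87)) = Rational(103, 435) ≈ 0.23678)
w = 8 (w = Add(2, Mul(-1, -6)) = Add(2, 6) = 8)
Mul(Add(C, 274), w) = Mul(Add(Rational(103, 435), 274), 8) = Mul(Rational(119293, 435), 8) = Rational(954344, 435)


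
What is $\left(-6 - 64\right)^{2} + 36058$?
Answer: $40958$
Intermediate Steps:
$\left(-6 - 64\right)^{2} + 36058 = \left(-70\right)^{2} + 36058 = 4900 + 36058 = 40958$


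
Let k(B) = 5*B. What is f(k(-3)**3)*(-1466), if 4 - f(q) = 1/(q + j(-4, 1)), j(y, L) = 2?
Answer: -19780738/3373 ≈ -5864.4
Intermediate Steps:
f(q) = 4 - 1/(2 + q) (f(q) = 4 - 1/(q + 2) = 4 - 1/(2 + q))
f(k(-3)**3)*(-1466) = ((7 + 4*(5*(-3))**3)/(2 + (5*(-3))**3))*(-1466) = ((7 + 4*(-15)**3)/(2 + (-15)**3))*(-1466) = ((7 + 4*(-3375))/(2 - 3375))*(-1466) = ((7 - 13500)/(-3373))*(-1466) = -1/3373*(-13493)*(-1466) = (13493/3373)*(-1466) = -19780738/3373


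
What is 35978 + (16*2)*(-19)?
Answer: 35370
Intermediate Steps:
35978 + (16*2)*(-19) = 35978 + 32*(-19) = 35978 - 608 = 35370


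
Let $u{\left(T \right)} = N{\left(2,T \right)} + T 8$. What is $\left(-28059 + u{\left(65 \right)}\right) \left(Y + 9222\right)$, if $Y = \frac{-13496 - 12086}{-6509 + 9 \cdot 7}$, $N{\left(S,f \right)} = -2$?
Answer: $- \frac{818939814677}{3223} \approx -2.5409 \cdot 10^{8}$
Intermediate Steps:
$Y = \frac{12791}{3223}$ ($Y = - \frac{25582}{-6509 + 63} = - \frac{25582}{-6446} = \left(-25582\right) \left(- \frac{1}{6446}\right) = \frac{12791}{3223} \approx 3.9687$)
$u{\left(T \right)} = -2 + 8 T$ ($u{\left(T \right)} = -2 + T 8 = -2 + 8 T$)
$\left(-28059 + u{\left(65 \right)}\right) \left(Y + 9222\right) = \left(-28059 + \left(-2 + 8 \cdot 65\right)\right) \left(\frac{12791}{3223} + 9222\right) = \left(-28059 + \left(-2 + 520\right)\right) \frac{29735297}{3223} = \left(-28059 + 518\right) \frac{29735297}{3223} = \left(-27541\right) \frac{29735297}{3223} = - \frac{818939814677}{3223}$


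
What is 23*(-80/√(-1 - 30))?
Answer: 1840*I*√31/31 ≈ 330.47*I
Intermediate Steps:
23*(-80/√(-1 - 30)) = 23*(-80*(-I*√31/31)) = 23*(-(-80)*I*√31/31) = 23*(80*I*√31/31) = 1840*I*√31/31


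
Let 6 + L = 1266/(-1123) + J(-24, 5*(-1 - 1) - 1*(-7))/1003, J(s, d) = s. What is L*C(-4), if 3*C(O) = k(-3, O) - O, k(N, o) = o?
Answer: 0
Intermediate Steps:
C(O) = 0 (C(O) = (O - O)/3 = (⅓)*0 = 0)
L = -8054964/1126369 (L = -6 + (1266/(-1123) - 24/1003) = -6 + (1266*(-1/1123) - 24*1/1003) = -6 + (-1266/1123 - 24/1003) = -6 - 1296750/1126369 = -8054964/1126369 ≈ -7.1513)
L*C(-4) = -8054964/1126369*0 = 0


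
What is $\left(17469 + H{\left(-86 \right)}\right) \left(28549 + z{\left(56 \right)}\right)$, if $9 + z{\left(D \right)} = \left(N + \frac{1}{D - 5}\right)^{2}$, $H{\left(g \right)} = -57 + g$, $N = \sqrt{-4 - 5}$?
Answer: $\frac{1285747421032}{2601} + \frac{34652 i}{17} \approx 4.9433 \cdot 10^{8} + 2038.4 i$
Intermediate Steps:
$N = 3 i$ ($N = \sqrt{-9} = 3 i \approx 3.0 i$)
$z{\left(D \right)} = -9 + \left(\frac{1}{-5 + D} + 3 i\right)^{2}$ ($z{\left(D \right)} = -9 + \left(3 i + \frac{1}{D - 5}\right)^{2} = -9 + \left(3 i + \frac{1}{-5 + D}\right)^{2} = -9 + \left(\frac{1}{-5 + D} + 3 i\right)^{2}$)
$\left(17469 + H{\left(-86 \right)}\right) \left(28549 + z{\left(56 \right)}\right) = \left(17469 - 143\right) \left(28549 - \left(9 - \frac{\left(1 - 15 i + 3 i 56\right)^{2}}{\left(-5 + 56\right)^{2}}\right)\right) = \left(17469 - 143\right) \left(28549 - \left(9 - \frac{\left(1 - 15 i + 168 i\right)^{2}}{2601}\right)\right) = 17326 \left(28549 - \left(9 - \frac{\left(1 + 153 i\right)^{2}}{2601}\right)\right) = 17326 \left(28540 + \frac{\left(1 + 153 i\right)^{2}}{2601}\right) = 494484040 + \frac{17326 \left(1 + 153 i\right)^{2}}{2601}$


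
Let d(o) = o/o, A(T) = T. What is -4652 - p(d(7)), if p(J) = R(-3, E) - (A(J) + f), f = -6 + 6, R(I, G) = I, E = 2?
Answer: -4648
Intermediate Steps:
f = 0
d(o) = 1
p(J) = -3 - J (p(J) = -3 - (J + 0) = -3 - J)
-4652 - p(d(7)) = -4652 - (-3 - 1*1) = -4652 - (-3 - 1) = -4652 - 1*(-4) = -4652 + 4 = -4648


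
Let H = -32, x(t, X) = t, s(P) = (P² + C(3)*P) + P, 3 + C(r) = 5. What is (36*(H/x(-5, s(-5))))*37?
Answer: 42624/5 ≈ 8524.8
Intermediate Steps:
C(r) = 2 (C(r) = -3 + 5 = 2)
s(P) = P² + 3*P (s(P) = (P² + 2*P) + P = P² + 3*P)
(36*(H/x(-5, s(-5))))*37 = (36*(-32/(-5)))*37 = (36*(-32*(-⅕)))*37 = (36*(32/5))*37 = (1152/5)*37 = 42624/5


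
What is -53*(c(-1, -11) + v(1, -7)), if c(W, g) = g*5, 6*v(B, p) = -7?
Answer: 17861/6 ≈ 2976.8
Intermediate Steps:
v(B, p) = -7/6 (v(B, p) = (1/6)*(-7) = -7/6)
c(W, g) = 5*g
-53*(c(-1, -11) + v(1, -7)) = -53*(5*(-11) - 7/6) = -53*(-55 - 7/6) = -53*(-337/6) = 17861/6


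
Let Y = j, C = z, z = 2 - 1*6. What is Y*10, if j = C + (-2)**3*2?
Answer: -200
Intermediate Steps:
z = -4 (z = 2 - 6 = -4)
C = -4
j = -20 (j = -4 + (-2)**3*2 = -4 - 8*2 = -4 - 16 = -20)
Y = -20
Y*10 = -20*10 = -200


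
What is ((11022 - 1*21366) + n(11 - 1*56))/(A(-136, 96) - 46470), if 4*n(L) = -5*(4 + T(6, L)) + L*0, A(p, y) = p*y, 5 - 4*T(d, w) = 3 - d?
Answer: 6901/39684 ≈ 0.17390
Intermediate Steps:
T(d, w) = 1/2 + d/4 (T(d, w) = 5/4 - (3 - d)/4 = 5/4 + (-3/4 + d/4) = 1/2 + d/4)
n(L) = -15/2 (n(L) = (-5*(4 + (1/2 + (1/4)*6)) + L*0)/4 = (-5*(4 + (1/2 + 3/2)) + 0)/4 = (-5*(4 + 2) + 0)/4 = (-5*6 + 0)/4 = (-30 + 0)/4 = (1/4)*(-30) = -15/2)
((11022 - 1*21366) + n(11 - 1*56))/(A(-136, 96) - 46470) = ((11022 - 1*21366) - 15/2)/(-136*96 - 46470) = ((11022 - 21366) - 15/2)/(-13056 - 46470) = (-10344 - 15/2)/(-59526) = -20703/2*(-1/59526) = 6901/39684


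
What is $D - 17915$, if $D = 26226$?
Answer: $8311$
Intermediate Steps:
$D - 17915 = 26226 - 17915 = 8311$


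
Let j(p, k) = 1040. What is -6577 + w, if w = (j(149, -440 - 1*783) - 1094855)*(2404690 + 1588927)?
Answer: -4368278185432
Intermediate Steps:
w = -4368278178855 (w = (1040 - 1094855)*(2404690 + 1588927) = -1093815*3993617 = -4368278178855)
-6577 + w = -6577 - 4368278178855 = -4368278185432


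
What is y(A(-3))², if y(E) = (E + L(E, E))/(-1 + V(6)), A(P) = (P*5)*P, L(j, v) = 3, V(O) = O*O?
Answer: 2304/1225 ≈ 1.8808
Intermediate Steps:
V(O) = O²
A(P) = 5*P² (A(P) = (5*P)*P = 5*P²)
y(E) = 3/35 + E/35 (y(E) = (E + 3)/(-1 + 6²) = (3 + E)/(-1 + 36) = (3 + E)/35 = (3 + E)*(1/35) = 3/35 + E/35)
y(A(-3))² = (3/35 + (5*(-3)²)/35)² = (3/35 + (5*9)/35)² = (3/35 + (1/35)*45)² = (3/35 + 9/7)² = (48/35)² = 2304/1225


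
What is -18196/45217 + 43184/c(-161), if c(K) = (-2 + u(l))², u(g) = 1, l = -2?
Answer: 1952632732/45217 ≈ 43184.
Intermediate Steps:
c(K) = 1 (c(K) = (-2 + 1)² = (-1)² = 1)
-18196/45217 + 43184/c(-161) = -18196/45217 + 43184/1 = -18196*1/45217 + 43184*1 = -18196/45217 + 43184 = 1952632732/45217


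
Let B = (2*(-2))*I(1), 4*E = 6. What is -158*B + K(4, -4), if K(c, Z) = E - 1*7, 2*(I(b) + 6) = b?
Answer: -6963/2 ≈ -3481.5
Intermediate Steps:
E = 3/2 (E = (1/4)*6 = 3/2 ≈ 1.5000)
I(b) = -6 + b/2
K(c, Z) = -11/2 (K(c, Z) = 3/2 - 1*7 = 3/2 - 7 = -11/2)
B = 22 (B = (2*(-2))*(-6 + (1/2)*1) = -4*(-6 + 1/2) = -4*(-11/2) = 22)
-158*B + K(4, -4) = -158*22 - 11/2 = -3476 - 11/2 = -6963/2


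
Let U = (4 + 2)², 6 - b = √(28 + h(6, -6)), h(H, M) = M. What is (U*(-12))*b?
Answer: -2592 + 432*√22 ≈ -565.74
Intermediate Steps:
b = 6 - √22 (b = 6 - √(28 - 6) = 6 - √22 ≈ 1.3096)
U = 36 (U = 6² = 36)
(U*(-12))*b = (36*(-12))*(6 - √22) = -432*(6 - √22) = -2592 + 432*√22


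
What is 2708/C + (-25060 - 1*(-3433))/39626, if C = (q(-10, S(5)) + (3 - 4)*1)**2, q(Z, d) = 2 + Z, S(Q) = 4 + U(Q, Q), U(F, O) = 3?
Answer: 105555421/3209706 ≈ 32.886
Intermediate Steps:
S(Q) = 7 (S(Q) = 4 + 3 = 7)
C = 81 (C = ((2 - 10) + (3 - 4)*1)**2 = (-8 - 1*1)**2 = (-8 - 1)**2 = (-9)**2 = 81)
2708/C + (-25060 - 1*(-3433))/39626 = 2708/81 + (-25060 - 1*(-3433))/39626 = 2708*(1/81) + (-25060 + 3433)*(1/39626) = 2708/81 - 21627*1/39626 = 2708/81 - 21627/39626 = 105555421/3209706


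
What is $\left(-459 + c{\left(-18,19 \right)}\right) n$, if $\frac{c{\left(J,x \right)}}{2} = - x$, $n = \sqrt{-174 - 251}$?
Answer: $- 2485 i \sqrt{17} \approx - 10246.0 i$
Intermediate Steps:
$n = 5 i \sqrt{17}$ ($n = \sqrt{-425} = 5 i \sqrt{17} \approx 20.616 i$)
$c{\left(J,x \right)} = - 2 x$ ($c{\left(J,x \right)} = 2 \left(- x\right) = - 2 x$)
$\left(-459 + c{\left(-18,19 \right)}\right) n = \left(-459 - 38\right) 5 i \sqrt{17} = - 497 \cdot 5 i \sqrt{17} = - 2485 i \sqrt{17}$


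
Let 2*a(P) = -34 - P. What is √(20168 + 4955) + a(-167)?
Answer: 133/2 + √25123 ≈ 225.00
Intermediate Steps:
a(P) = -17 - P/2 (a(P) = (-34 - P)/2 = -17 - P/2)
√(20168 + 4955) + a(-167) = √(20168 + 4955) + (-17 - ½*(-167)) = √25123 + (-17 + 167/2) = √25123 + 133/2 = 133/2 + √25123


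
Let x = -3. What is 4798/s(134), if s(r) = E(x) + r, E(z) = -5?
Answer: 4798/129 ≈ 37.194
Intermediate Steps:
s(r) = -5 + r
4798/s(134) = 4798/(-5 + 134) = 4798/129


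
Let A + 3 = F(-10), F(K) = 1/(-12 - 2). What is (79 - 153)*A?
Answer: 1591/7 ≈ 227.29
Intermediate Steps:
F(K) = -1/14 (F(K) = 1/(-14) = -1/14)
A = -43/14 (A = -3 - 1/14 = -43/14 ≈ -3.0714)
(79 - 153)*A = (79 - 153)*(-43/14) = -74*(-43/14) = 1591/7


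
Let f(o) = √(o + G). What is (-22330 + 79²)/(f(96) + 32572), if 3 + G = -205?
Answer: -131012727/265233824 + 16089*I*√7/265233824 ≈ -0.49395 + 0.00016049*I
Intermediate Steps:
G = -208 (G = -3 - 205 = -208)
f(o) = √(-208 + o) (f(o) = √(o - 208) = √(-208 + o))
(-22330 + 79²)/(f(96) + 32572) = (-22330 + 79²)/(√(-208 + 96) + 32572) = (-22330 + 6241)/(√(-112) + 32572) = -16089/(4*I*√7 + 32572) = -16089/(32572 + 4*I*√7)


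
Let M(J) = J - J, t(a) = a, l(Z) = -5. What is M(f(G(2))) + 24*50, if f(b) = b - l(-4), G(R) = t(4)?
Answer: 1200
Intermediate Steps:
G(R) = 4
f(b) = 5 + b (f(b) = b - 1*(-5) = b + 5 = 5 + b)
M(J) = 0
M(f(G(2))) + 24*50 = 0 + 24*50 = 0 + 1200 = 1200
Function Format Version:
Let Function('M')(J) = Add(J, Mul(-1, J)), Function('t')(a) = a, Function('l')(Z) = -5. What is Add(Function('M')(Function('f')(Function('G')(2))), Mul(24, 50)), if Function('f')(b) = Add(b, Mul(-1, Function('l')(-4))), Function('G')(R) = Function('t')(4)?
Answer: 1200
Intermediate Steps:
Function('G')(R) = 4
Function('f')(b) = Add(5, b) (Function('f')(b) = Add(b, Mul(-1, -5)) = Add(b, 5) = Add(5, b))
Function('M')(J) = 0
Add(Function('M')(Function('f')(Function('G')(2))), Mul(24, 50)) = Add(0, Mul(24, 50)) = Add(0, 1200) = 1200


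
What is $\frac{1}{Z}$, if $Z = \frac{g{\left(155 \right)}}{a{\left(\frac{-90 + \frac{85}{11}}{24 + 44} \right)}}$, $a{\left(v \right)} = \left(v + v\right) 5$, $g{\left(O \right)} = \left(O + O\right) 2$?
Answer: $- \frac{905}{46376} \approx -0.019514$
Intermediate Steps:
$g{\left(O \right)} = 4 O$ ($g{\left(O \right)} = 2 O 2 = 4 O$)
$a{\left(v \right)} = 10 v$ ($a{\left(v \right)} = 2 v 5 = 10 v$)
$Z = - \frac{46376}{905}$ ($Z = \frac{4 \cdot 155}{10 \frac{-90 + \frac{85}{11}}{24 + 44}} = \frac{620}{10 \frac{-90 + 85 \cdot \frac{1}{11}}{68}} = \frac{620}{10 \left(-90 + \frac{85}{11}\right) \frac{1}{68}} = \frac{620}{10 \left(\left(- \frac{905}{11}\right) \frac{1}{68}\right)} = \frac{620}{10 \left(- \frac{905}{748}\right)} = \frac{620}{- \frac{4525}{374}} = 620 \left(- \frac{374}{4525}\right) = - \frac{46376}{905} \approx -51.244$)
$\frac{1}{Z} = \frac{1}{- \frac{46376}{905}} = - \frac{905}{46376}$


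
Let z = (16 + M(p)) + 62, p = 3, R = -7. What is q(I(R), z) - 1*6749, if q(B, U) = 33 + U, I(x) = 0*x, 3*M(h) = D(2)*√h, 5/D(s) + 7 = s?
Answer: -6638 - √3/3 ≈ -6638.6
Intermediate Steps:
D(s) = 5/(-7 + s)
M(h) = -√h/3 (M(h) = ((5/(-7 + 2))*√h)/3 = ((5/(-5))*√h)/3 = ((5*(-⅕))*√h)/3 = (-√h)/3 = -√h/3)
z = 78 - √3/3 (z = (16 - √3/3) + 62 = 78 - √3/3 ≈ 77.423)
I(x) = 0
q(I(R), z) - 1*6749 = (33 + (78 - √3/3)) - 1*6749 = (111 - √3/3) - 6749 = -6638 - √3/3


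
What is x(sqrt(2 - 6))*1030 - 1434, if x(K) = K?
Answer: -1434 + 2060*I ≈ -1434.0 + 2060.0*I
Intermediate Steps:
x(sqrt(2 - 6))*1030 - 1434 = sqrt(2 - 6)*1030 - 1434 = sqrt(-4)*1030 - 1434 = (2*I)*1030 - 1434 = 2060*I - 1434 = -1434 + 2060*I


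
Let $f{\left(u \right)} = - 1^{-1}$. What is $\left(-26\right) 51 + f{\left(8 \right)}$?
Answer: $-1327$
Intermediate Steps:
$f{\left(u \right)} = -1$ ($f{\left(u \right)} = \left(-1\right) 1 = -1$)
$\left(-26\right) 51 + f{\left(8 \right)} = \left(-26\right) 51 - 1 = -1326 - 1 = -1327$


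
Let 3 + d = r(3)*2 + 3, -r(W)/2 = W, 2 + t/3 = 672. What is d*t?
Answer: -24120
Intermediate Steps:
t = 2010 (t = -6 + 3*672 = -6 + 2016 = 2010)
r(W) = -2*W
d = -12 (d = -3 + (-2*3*2 + 3) = -3 + (-6*2 + 3) = -3 + (-12 + 3) = -3 - 9 = -12)
d*t = -12*2010 = -24120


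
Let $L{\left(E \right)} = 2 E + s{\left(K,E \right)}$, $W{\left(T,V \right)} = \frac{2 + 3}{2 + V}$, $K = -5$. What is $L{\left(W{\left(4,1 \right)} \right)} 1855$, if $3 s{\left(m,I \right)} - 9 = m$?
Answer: $\frac{25970}{3} \approx 8656.7$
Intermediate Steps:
$s{\left(m,I \right)} = 3 + \frac{m}{3}$
$W{\left(T,V \right)} = \frac{5}{2 + V}$
$L{\left(E \right)} = \frac{4}{3} + 2 E$ ($L{\left(E \right)} = 2 E + \left(3 + \frac{1}{3} \left(-5\right)\right) = 2 E + \left(3 - \frac{5}{3}\right) = 2 E + \frac{4}{3} = \frac{4}{3} + 2 E$)
$L{\left(W{\left(4,1 \right)} \right)} 1855 = \left(\frac{4}{3} + 2 \frac{5}{2 + 1}\right) 1855 = \left(\frac{4}{3} + 2 \cdot \frac{5}{3}\right) 1855 = \left(\frac{4}{3} + \frac{10}{3}\right) 1855 = \frac{14}{3} \cdot 1855 = \frac{25970}{3}$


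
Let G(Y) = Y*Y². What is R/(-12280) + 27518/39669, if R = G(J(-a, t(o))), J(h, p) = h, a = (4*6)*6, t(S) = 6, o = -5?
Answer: 14848615042/60891915 ≈ 243.85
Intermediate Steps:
a = 144 (a = 24*6 = 144)
G(Y) = Y³
R = -2985984 (R = (-1*144)³ = (-144)³ = -2985984)
R/(-12280) + 27518/39669 = -2985984/(-12280) + 27518/39669 = -2985984*(-1/12280) + 27518*(1/39669) = 373248/1535 + 27518/39669 = 14848615042/60891915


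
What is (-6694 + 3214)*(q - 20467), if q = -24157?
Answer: 155291520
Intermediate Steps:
(-6694 + 3214)*(q - 20467) = (-6694 + 3214)*(-24157 - 20467) = -3480*(-44624) = 155291520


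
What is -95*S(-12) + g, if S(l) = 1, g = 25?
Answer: -70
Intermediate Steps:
-95*S(-12) + g = -95*1 + 25 = -95 + 25 = -70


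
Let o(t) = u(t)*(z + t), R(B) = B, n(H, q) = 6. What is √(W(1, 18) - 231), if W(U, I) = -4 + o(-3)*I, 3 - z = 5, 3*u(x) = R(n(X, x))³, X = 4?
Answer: I*√6715 ≈ 81.945*I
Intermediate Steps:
u(x) = 72 (u(x) = (⅓)*6³ = (⅓)*216 = 72)
z = -2 (z = 3 - 1*5 = 3 - 5 = -2)
o(t) = -144 + 72*t (o(t) = 72*(-2 + t) = -144 + 72*t)
W(U, I) = -4 - 360*I (W(U, I) = -4 + (-144 + 72*(-3))*I = -4 + (-144 - 216)*I = -4 - 360*I)
√(W(1, 18) - 231) = √((-4 - 360*18) - 231) = √((-4 - 6480) - 231) = √(-6484 - 231) = √(-6715) = I*√6715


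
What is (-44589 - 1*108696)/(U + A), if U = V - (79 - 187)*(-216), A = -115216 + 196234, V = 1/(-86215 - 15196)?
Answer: -1413162285/531854599 ≈ -2.6570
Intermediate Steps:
V = -1/101411 (V = 1/(-101411) = -1/101411 ≈ -9.8609e-6)
A = 81018
U = -2365715809/101411 (U = -1/101411 - (79 - 187)*(-216) = -1/101411 - (-108)*(-216) = -1/101411 - 1*23328 = -1/101411 - 23328 = -2365715809/101411 ≈ -23328.)
(-44589 - 1*108696)/(U + A) = (-44589 - 1*108696)/(-2365715809/101411 + 81018) = (-44589 - 108696)/(5850400589/101411) = -153285*101411/5850400589 = -1413162285/531854599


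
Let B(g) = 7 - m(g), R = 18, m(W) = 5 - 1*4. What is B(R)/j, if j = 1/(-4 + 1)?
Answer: -18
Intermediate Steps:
m(W) = 1 (m(W) = 5 - 4 = 1)
j = -⅓ (j = 1/(-3) = -⅓ ≈ -0.33333)
B(g) = 6 (B(g) = 7 - 1*1 = 7 - 1 = 6)
B(R)/j = 6/(-⅓) = 6*(-3) = -18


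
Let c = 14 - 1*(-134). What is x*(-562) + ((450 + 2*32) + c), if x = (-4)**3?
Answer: 36630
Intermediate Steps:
c = 148 (c = 14 + 134 = 148)
x = -64
x*(-562) + ((450 + 2*32) + c) = -64*(-562) + ((450 + 2*32) + 148) = 35968 + ((450 + 64) + 148) = 35968 + (514 + 148) = 35968 + 662 = 36630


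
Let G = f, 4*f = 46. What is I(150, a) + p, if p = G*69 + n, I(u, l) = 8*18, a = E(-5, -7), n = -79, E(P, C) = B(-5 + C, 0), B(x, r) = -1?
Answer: 1717/2 ≈ 858.50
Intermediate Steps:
f = 23/2 (f = (¼)*46 = 23/2 ≈ 11.500)
G = 23/2 ≈ 11.500
E(P, C) = -1
a = -1
I(u, l) = 144
p = 1429/2 (p = (23/2)*69 - 79 = 1587/2 - 79 = 1429/2 ≈ 714.50)
I(150, a) + p = 144 + 1429/2 = 1717/2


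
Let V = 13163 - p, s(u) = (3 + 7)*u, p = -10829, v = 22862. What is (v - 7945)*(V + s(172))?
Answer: 383545904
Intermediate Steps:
s(u) = 10*u
V = 23992 (V = 13163 - 1*(-10829) = 13163 + 10829 = 23992)
(v - 7945)*(V + s(172)) = (22862 - 7945)*(23992 + 10*172) = 14917*(23992 + 1720) = 14917*25712 = 383545904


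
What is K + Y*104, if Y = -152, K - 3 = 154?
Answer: -15651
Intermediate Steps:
K = 157 (K = 3 + 154 = 157)
K + Y*104 = 157 - 152*104 = 157 - 15808 = -15651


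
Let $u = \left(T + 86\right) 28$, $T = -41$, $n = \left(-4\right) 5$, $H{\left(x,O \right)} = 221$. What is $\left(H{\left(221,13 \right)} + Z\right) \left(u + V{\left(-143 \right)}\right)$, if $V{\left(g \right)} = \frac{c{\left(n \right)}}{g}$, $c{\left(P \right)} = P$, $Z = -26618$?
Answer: $- \frac{4756739400}{143} \approx -3.3264 \cdot 10^{7}$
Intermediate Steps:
$n = -20$
$V{\left(g \right)} = - \frac{20}{g}$
$u = 1260$ ($u = \left(-41 + 86\right) 28 = 45 \cdot 28 = 1260$)
$\left(H{\left(221,13 \right)} + Z\right) \left(u + V{\left(-143 \right)}\right) = \left(221 - 26618\right) \left(1260 - \frac{20}{-143}\right) = - 26397 \left(1260 - - \frac{20}{143}\right) = - 26397 \left(1260 + \frac{20}{143}\right) = \left(-26397\right) \frac{180200}{143} = - \frac{4756739400}{143}$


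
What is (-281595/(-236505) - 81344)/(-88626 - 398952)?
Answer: 1282532075/7687642326 ≈ 0.16683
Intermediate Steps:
(-281595/(-236505) - 81344)/(-88626 - 398952) = (-281595*(-1/236505) - 81344)/(-487578) = (18773/15767 - 81344)*(-1/487578) = -1282532075/15767*(-1/487578) = 1282532075/7687642326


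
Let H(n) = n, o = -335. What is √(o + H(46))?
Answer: 17*I ≈ 17.0*I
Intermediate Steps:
√(o + H(46)) = √(-335 + 46) = √(-289) = 17*I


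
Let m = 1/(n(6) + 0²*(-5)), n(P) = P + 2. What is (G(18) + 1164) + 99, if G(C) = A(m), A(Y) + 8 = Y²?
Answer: 80321/64 ≈ 1255.0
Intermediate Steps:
n(P) = 2 + P
m = ⅛ (m = 1/((2 + 6) + 0²*(-5)) = 1/(8 + 0*(-5)) = 1/(8 + 0) = 1/8 = ⅛ ≈ 0.12500)
A(Y) = -8 + Y²
G(C) = -511/64 (G(C) = -8 + (⅛)² = -8 + 1/64 = -511/64)
(G(18) + 1164) + 99 = (-511/64 + 1164) + 99 = 73985/64 + 99 = 80321/64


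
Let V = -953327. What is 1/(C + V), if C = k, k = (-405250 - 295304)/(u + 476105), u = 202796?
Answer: -678901/647215354181 ≈ -1.0490e-6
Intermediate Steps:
k = -700554/678901 (k = (-405250 - 295304)/(202796 + 476105) = -700554/678901 ≈ -1.0319)
C = -700554/678901 ≈ -1.0319
1/(C + V) = 1/(-700554/678901 - 953327) = 1/(-647215354181/678901) = -678901/647215354181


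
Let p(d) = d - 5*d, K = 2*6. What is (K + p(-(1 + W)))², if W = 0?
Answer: 256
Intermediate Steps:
K = 12
p(d) = -4*d
(K + p(-(1 + W)))² = (12 - (-4)*(1 + 0))² = (12 - (-4))² = (12 - 4*(-1))² = (12 + 4)² = 16² = 256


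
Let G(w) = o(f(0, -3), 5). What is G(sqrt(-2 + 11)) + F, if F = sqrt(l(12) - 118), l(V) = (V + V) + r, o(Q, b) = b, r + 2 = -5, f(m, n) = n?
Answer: 5 + I*sqrt(101) ≈ 5.0 + 10.05*I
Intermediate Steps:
r = -7 (r = -2 - 5 = -7)
l(V) = -7 + 2*V (l(V) = (V + V) - 7 = 2*V - 7 = -7 + 2*V)
G(w) = 5
F = I*sqrt(101) (F = sqrt((-7 + 2*12) - 118) = sqrt((-7 + 24) - 118) = sqrt(17 - 118) = sqrt(-101) = I*sqrt(101) ≈ 10.05*I)
G(sqrt(-2 + 11)) + F = 5 + I*sqrt(101)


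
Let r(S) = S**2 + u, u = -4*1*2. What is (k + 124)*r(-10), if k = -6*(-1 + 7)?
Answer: 8096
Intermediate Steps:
k = -36 (k = -6*6 = -36)
u = -8 (u = -4*2 = -8)
r(S) = -8 + S**2 (r(S) = S**2 - 8 = -8 + S**2)
(k + 124)*r(-10) = (-36 + 124)*(-8 + (-10)**2) = 88*(-8 + 100) = 88*92 = 8096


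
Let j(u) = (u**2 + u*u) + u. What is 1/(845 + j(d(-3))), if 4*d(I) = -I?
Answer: 8/6775 ≈ 0.0011808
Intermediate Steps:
d(I) = -I/4 (d(I) = (-I)/4 = -I/4)
j(u) = u + 2*u**2 (j(u) = (u**2 + u**2) + u = 2*u**2 + u = u + 2*u**2)
1/(845 + j(d(-3))) = 1/(845 + (-1/4*(-3))*(1 + 2*(-1/4*(-3)))) = 1/(845 + 3*(1 + 2*(3/4))/4) = 1/(845 + 3*(1 + 3/2)/4) = 1/(845 + (3/4)*(5/2)) = 1/(845 + 15/8) = 1/(6775/8) = 8/6775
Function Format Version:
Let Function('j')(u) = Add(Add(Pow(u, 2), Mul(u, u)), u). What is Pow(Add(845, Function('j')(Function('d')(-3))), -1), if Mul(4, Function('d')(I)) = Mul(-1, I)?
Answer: Rational(8, 6775) ≈ 0.0011808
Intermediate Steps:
Function('d')(I) = Mul(Rational(-1, 4), I) (Function('d')(I) = Mul(Rational(1, 4), Mul(-1, I)) = Mul(Rational(-1, 4), I))
Function('j')(u) = Add(u, Mul(2, Pow(u, 2))) (Function('j')(u) = Add(Add(Pow(u, 2), Pow(u, 2)), u) = Add(Mul(2, Pow(u, 2)), u) = Add(u, Mul(2, Pow(u, 2))))
Pow(Add(845, Function('j')(Function('d')(-3))), -1) = Pow(Add(845, Mul(Mul(Rational(-1, 4), -3), Add(1, Mul(2, Mul(Rational(-1, 4), -3))))), -1) = Pow(Add(845, Mul(Rational(3, 4), Add(1, Mul(2, Rational(3, 4))))), -1) = Pow(Add(845, Mul(Rational(3, 4), Add(1, Rational(3, 2)))), -1) = Pow(Add(845, Mul(Rational(3, 4), Rational(5, 2))), -1) = Pow(Add(845, Rational(15, 8)), -1) = Pow(Rational(6775, 8), -1) = Rational(8, 6775)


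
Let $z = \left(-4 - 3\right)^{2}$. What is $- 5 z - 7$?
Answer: $-252$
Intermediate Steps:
$z = 49$ ($z = \left(-7\right)^{2} = 49$)
$- 5 z - 7 = \left(-5\right) 49 - 7 = -245 - 7 = -252$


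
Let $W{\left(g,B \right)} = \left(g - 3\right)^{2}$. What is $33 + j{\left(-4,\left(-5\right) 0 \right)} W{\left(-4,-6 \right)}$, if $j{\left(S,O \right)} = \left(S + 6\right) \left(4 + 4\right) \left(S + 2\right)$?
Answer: $-1535$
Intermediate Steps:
$W{\left(g,B \right)} = \left(-3 + g\right)^{2}$
$j{\left(S,O \right)} = \left(2 + S\right) \left(48 + 8 S\right)$ ($j{\left(S,O \right)} = \left(6 + S\right) 8 \left(2 + S\right) = \left(48 + 8 S\right) \left(2 + S\right) = \left(2 + S\right) \left(48 + 8 S\right)$)
$33 + j{\left(-4,\left(-5\right) 0 \right)} W{\left(-4,-6 \right)} = 33 + \left(96 + 8 \left(-4\right)^{2} + 64 \left(-4\right)\right) \left(-3 - 4\right)^{2} = 33 + \left(96 + 8 \cdot 16 - 256\right) \left(-7\right)^{2} = 33 + \left(96 + 128 - 256\right) 49 = 33 - 1568 = -1535$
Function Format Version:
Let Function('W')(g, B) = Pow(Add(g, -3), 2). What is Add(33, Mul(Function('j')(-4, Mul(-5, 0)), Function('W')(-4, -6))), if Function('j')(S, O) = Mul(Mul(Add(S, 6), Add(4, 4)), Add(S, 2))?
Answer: -1535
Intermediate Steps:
Function('W')(g, B) = Pow(Add(-3, g), 2)
Function('j')(S, O) = Mul(Add(2, S), Add(48, Mul(8, S))) (Function('j')(S, O) = Mul(Mul(Add(6, S), 8), Add(2, S)) = Mul(Add(48, Mul(8, S)), Add(2, S)) = Mul(Add(2, S), Add(48, Mul(8, S))))
Add(33, Mul(Function('j')(-4, Mul(-5, 0)), Function('W')(-4, -6))) = Add(33, Mul(Add(96, Mul(8, Pow(-4, 2)), Mul(64, -4)), Pow(Add(-3, -4), 2))) = Add(33, Mul(Add(96, Mul(8, 16), -256), Pow(-7, 2))) = Add(33, Mul(Add(96, 128, -256), 49)) = Add(33, Mul(-32, 49)) = Add(33, -1568) = -1535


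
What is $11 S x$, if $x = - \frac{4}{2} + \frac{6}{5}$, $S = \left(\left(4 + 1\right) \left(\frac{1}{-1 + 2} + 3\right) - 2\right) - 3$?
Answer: $-132$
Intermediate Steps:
$S = 15$ ($S = \left(5 \left(1^{-1} + 3\right) - 2\right) - 3 = \left(5 \left(1 + 3\right) - 2\right) - 3 = \left(5 \cdot 4 - 2\right) - 3 = \left(20 - 2\right) - 3 = 18 - 3 = 15$)
$x = - \frac{4}{5}$ ($x = \left(-4\right) \frac{1}{2} + 6 \cdot \frac{1}{5} = -2 + \frac{6}{5} = - \frac{4}{5} \approx -0.8$)
$11 S x = 11 \cdot 15 \left(- \frac{4}{5}\right) = 165 \left(- \frac{4}{5}\right) = -132$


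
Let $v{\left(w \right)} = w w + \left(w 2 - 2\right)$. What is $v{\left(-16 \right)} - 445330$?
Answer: $-445108$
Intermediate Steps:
$v{\left(w \right)} = -2 + w^{2} + 2 w$ ($v{\left(w \right)} = w^{2} + \left(2 w - 2\right) = w^{2} + \left(-2 + 2 w\right) = -2 + w^{2} + 2 w$)
$v{\left(-16 \right)} - 445330 = \left(-2 + \left(-16\right)^{2} + 2 \left(-16\right)\right) - 445330 = \left(-2 + 256 - 32\right) - 445330 = 222 - 445330 = -445108$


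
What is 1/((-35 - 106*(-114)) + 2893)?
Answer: 1/14942 ≈ 6.6925e-5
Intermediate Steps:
1/((-35 - 106*(-114)) + 2893) = 1/((-35 + 12084) + 2893) = 1/(12049 + 2893) = 1/14942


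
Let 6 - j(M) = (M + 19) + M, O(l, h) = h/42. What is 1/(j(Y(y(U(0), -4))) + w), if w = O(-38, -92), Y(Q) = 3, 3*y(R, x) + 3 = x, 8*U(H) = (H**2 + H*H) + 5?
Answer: -21/445 ≈ -0.047191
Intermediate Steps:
U(H) = 5/8 + H**2/4 (U(H) = ((H**2 + H*H) + 5)/8 = ((H**2 + H**2) + 5)/8 = (2*H**2 + 5)/8 = (5 + 2*H**2)/8 = 5/8 + H**2/4)
y(R, x) = -1 + x/3
O(l, h) = h/42 (O(l, h) = h*(1/42) = h/42)
w = -46/21 (w = (1/42)*(-92) = -46/21 ≈ -2.1905)
j(M) = -13 - 2*M (j(M) = 6 - ((M + 19) + M) = 6 - ((19 + M) + M) = 6 - (19 + 2*M) = 6 + (-19 - 2*M) = -13 - 2*M)
1/(j(Y(y(U(0), -4))) + w) = 1/((-13 - 2*3) - 46/21) = 1/((-13 - 6) - 46/21) = 1/(-19 - 46/21) = 1/(-445/21) = -21/445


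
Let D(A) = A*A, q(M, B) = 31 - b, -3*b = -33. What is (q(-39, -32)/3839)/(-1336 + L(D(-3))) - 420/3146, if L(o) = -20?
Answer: -24846025/186103203 ≈ -0.13351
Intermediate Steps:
b = 11 (b = -⅓*(-33) = 11)
q(M, B) = 20 (q(M, B) = 31 - 1*11 = 31 - 11 = 20)
D(A) = A²
(q(-39, -32)/3839)/(-1336 + L(D(-3))) - 420/3146 = (20/3839)/(-1336 - 20) - 420/3146 = (20*(1/3839))/(-1356) - 420*1/3146 = (20/3839)*(-1/1356) - 210/1573 = -5/1301421 - 210/1573 = -24846025/186103203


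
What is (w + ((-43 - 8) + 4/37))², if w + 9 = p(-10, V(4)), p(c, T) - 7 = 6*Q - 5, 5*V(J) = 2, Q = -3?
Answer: 7884864/1369 ≈ 5759.6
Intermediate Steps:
V(J) = ⅖ (V(J) = (⅕)*2 = ⅖)
p(c, T) = -16 (p(c, T) = 7 + (6*(-3) - 5) = 7 + (-18 - 5) = 7 - 23 = -16)
w = -25 (w = -9 - 16 = -25)
(w + ((-43 - 8) + 4/37))² = (-25 + ((-43 - 8) + 4/37))² = (-25 + (-51 + 4*(1/37)))² = (-25 + (-51 + 4/37))² = (-25 - 1883/37)² = (-2808/37)² = 7884864/1369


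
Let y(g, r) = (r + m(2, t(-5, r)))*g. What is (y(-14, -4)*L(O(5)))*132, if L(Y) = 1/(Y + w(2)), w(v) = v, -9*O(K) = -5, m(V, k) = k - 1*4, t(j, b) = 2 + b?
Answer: 166320/23 ≈ 7231.3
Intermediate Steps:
m(V, k) = -4 + k (m(V, k) = k - 4 = -4 + k)
O(K) = 5/9 (O(K) = -1/9*(-5) = 5/9)
L(Y) = 1/(2 + Y) (L(Y) = 1/(Y + 2) = 1/(2 + Y))
y(g, r) = g*(-2 + 2*r) (y(g, r) = (r + (-4 + (2 + r)))*g = (r + (-2 + r))*g = (-2 + 2*r)*g = g*(-2 + 2*r))
(y(-14, -4)*L(O(5)))*132 = ((2*(-14)*(-1 - 4))/(2 + 5/9))*132 = ((2*(-14)*(-5))/(23/9))*132 = (140*(9/23))*132 = (1260/23)*132 = 166320/23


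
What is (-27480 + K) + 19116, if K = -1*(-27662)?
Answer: 19298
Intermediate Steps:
K = 27662
(-27480 + K) + 19116 = (-27480 + 27662) + 19116 = 182 + 19116 = 19298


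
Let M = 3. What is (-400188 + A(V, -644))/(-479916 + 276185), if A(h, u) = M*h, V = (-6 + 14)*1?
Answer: 400164/203731 ≈ 1.9642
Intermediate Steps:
V = 8 (V = 8*1 = 8)
A(h, u) = 3*h
(-400188 + A(V, -644))/(-479916 + 276185) = (-400188 + 3*8)/(-479916 + 276185) = (-400188 + 24)/(-203731) = -400164*(-1/203731) = 400164/203731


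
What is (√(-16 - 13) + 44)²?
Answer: (44 + I*√29)² ≈ 1907.0 + 473.89*I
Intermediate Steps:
(√(-16 - 13) + 44)² = (√(-29) + 44)² = (I*√29 + 44)² = (44 + I*√29)²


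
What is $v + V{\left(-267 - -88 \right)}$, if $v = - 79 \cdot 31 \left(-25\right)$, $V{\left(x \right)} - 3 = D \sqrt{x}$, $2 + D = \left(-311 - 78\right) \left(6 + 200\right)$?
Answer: $61228 - 80136 i \sqrt{179} \approx 61228.0 - 1.0721 \cdot 10^{6} i$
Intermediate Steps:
$D = -80136$ ($D = -2 + \left(-311 - 78\right) \left(6 + 200\right) = -2 + \left(-311 + \left(-105 + 27\right)\right) 206 = -2 + \left(-311 - 78\right) 206 = -2 - 80134 = -80136$)
$V{\left(x \right)} = 3 - 80136 \sqrt{x}$
$v = 61225$ ($v = - 2449 \left(-25\right) = \left(-1\right) \left(-61225\right) = 61225$)
$v + V{\left(-267 - -88 \right)} = 61225 + \left(3 - 80136 \sqrt{-267 - -88}\right) = 61225 + \left(3 - 80136 \sqrt{-267 + 88}\right) = 61225 + \left(3 - 80136 \sqrt{-179}\right) = 61225 + \left(3 - 80136 i \sqrt{179}\right) = 61228 - 80136 i \sqrt{179}$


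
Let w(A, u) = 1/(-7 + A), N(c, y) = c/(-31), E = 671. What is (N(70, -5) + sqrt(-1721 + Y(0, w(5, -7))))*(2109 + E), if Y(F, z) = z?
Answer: -194600/31 + 1390*I*sqrt(6886) ≈ -6277.4 + 1.1534e+5*I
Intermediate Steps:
N(c, y) = -c/31 (N(c, y) = c*(-1/31) = -c/31)
(N(70, -5) + sqrt(-1721 + Y(0, w(5, -7))))*(2109 + E) = (-1/31*70 + sqrt(-1721 + 1/(-7 + 5)))*(2109 + 671) = (-70/31 + sqrt(-1721 + 1/(-2)))*2780 = (-70/31 + sqrt(-1721 - 1/2))*2780 = (-70/31 + sqrt(-3443/2))*2780 = (-70/31 + I*sqrt(6886)/2)*2780 = -194600/31 + 1390*I*sqrt(6886)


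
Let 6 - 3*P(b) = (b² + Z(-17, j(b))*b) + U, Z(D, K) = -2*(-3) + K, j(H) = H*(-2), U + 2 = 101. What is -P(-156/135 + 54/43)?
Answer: 350427629/11232675 ≈ 31.197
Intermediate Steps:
U = 99 (U = -2 + 101 = 99)
j(H) = -2*H
Z(D, K) = 6 + K
P(b) = -31 - b²/3 - b*(6 - 2*b)/3 (P(b) = 2 - ((b² + (6 - 2*b)*b) + 99)/3 = 2 - ((b² + b*(6 - 2*b)) + 99)/3 = 2 - (99 + b² + b*(6 - 2*b))/3 = 2 + (-33 - b²/3 - b*(6 - 2*b)/3) = -31 - b²/3 - b*(6 - 2*b)/3)
-P(-156/135 + 54/43) = -(-31 - 2*(-156/135 + 54/43) + (-156/135 + 54/43)²/3) = -(-31 - 2*(-156*1/135 + 54*(1/43)) + (-156*1/135 + 54*(1/43))²/3) = -(-31 - 2*(-52/45 + 54/43) + (-52/45 + 54/43)²/3) = -(-31 - 2*194/1935 + (194/1935)²/3) = -(-31 - 388/1935 + (⅓)*(37636/3744225)) = -(-31 - 388/1935 + 37636/11232675) = -1*(-350427629/11232675) = 350427629/11232675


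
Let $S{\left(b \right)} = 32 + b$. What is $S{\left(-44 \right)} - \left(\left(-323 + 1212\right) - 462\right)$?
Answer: $-439$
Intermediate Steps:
$S{\left(-44 \right)} - \left(\left(-323 + 1212\right) - 462\right) = \left(32 - 44\right) - \left(\left(-323 + 1212\right) - 462\right) = -12 - \left(889 - 462\right) = -12 - 427 = -439$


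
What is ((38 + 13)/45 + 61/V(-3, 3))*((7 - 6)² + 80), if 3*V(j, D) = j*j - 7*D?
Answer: -22869/20 ≈ -1143.4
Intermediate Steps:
V(j, D) = -7*D/3 + j²/3 (V(j, D) = (j*j - 7*D)/3 = (j² - 7*D)/3 = -7*D/3 + j²/3)
((38 + 13)/45 + 61/V(-3, 3))*((7 - 6)² + 80) = ((38 + 13)/45 + 61/(-7/3*3 + (⅓)*(-3)²))*((7 - 6)² + 80) = (51*(1/45) + 61/(-7 + (⅓)*9))*(1² + 80) = (17/15 + 61/(-7 + 3))*(1 + 80) = (17/15 + 61/(-4))*81 = (17/15 + 61*(-¼))*81 = (17/15 - 61/4)*81 = -847/60*81 = -22869/20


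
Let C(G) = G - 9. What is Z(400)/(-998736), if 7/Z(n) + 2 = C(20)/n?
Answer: 175/49250169 ≈ 3.5533e-6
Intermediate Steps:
C(G) = -9 + G
Z(n) = 7/(-2 + 11/n) (Z(n) = 7/(-2 + (-9 + 20)/n) = 7/(-2 + 11/n))
Z(400)/(-998736) = -7*400/(-11 + 2*400)/(-998736) = -7*400/(-11 + 800)*(-1/998736) = -7*400/789*(-1/998736) = -7*400*1/789*(-1/998736) = -2800/789*(-1/998736) = 175/49250169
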